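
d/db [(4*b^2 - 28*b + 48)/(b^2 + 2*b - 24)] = 36/(b^2 + 12*b + 36)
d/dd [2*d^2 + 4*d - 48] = 4*d + 4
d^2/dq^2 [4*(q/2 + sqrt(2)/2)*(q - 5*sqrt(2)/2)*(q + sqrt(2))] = 12*q - 2*sqrt(2)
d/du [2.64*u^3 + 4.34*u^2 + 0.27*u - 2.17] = 7.92*u^2 + 8.68*u + 0.27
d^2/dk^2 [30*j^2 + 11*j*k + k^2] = 2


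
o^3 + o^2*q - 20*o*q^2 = o*(o - 4*q)*(o + 5*q)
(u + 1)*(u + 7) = u^2 + 8*u + 7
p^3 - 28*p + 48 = (p - 4)*(p - 2)*(p + 6)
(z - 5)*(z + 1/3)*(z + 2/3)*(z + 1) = z^4 - 3*z^3 - 79*z^2/9 - 53*z/9 - 10/9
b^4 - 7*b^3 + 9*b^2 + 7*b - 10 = (b - 5)*(b - 2)*(b - 1)*(b + 1)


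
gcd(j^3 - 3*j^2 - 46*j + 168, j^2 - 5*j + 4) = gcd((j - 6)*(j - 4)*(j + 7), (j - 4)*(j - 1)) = j - 4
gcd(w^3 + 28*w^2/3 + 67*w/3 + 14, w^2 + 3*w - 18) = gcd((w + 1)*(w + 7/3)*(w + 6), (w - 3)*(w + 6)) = w + 6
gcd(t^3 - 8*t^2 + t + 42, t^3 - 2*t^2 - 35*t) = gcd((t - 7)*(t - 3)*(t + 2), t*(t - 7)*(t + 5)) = t - 7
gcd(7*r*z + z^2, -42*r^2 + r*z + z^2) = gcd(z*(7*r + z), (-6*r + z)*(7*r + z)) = 7*r + z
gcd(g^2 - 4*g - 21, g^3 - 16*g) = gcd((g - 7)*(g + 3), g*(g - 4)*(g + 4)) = 1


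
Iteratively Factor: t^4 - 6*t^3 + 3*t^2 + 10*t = (t - 2)*(t^3 - 4*t^2 - 5*t) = (t - 5)*(t - 2)*(t^2 + t) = t*(t - 5)*(t - 2)*(t + 1)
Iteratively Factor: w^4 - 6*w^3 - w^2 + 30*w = (w)*(w^3 - 6*w^2 - w + 30) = w*(w - 3)*(w^2 - 3*w - 10) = w*(w - 5)*(w - 3)*(w + 2)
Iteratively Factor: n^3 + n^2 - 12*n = (n + 4)*(n^2 - 3*n) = (n - 3)*(n + 4)*(n)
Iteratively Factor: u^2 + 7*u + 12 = (u + 3)*(u + 4)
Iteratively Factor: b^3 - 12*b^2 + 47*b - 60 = (b - 4)*(b^2 - 8*b + 15) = (b - 4)*(b - 3)*(b - 5)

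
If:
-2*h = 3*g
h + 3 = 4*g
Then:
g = 6/11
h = -9/11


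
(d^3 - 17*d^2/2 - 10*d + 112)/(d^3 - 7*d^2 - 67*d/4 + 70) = 2*(d - 4)/(2*d - 5)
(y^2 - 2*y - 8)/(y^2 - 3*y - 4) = (y + 2)/(y + 1)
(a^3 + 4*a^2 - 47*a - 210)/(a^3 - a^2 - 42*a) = (a + 5)/a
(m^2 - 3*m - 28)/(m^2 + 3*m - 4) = (m - 7)/(m - 1)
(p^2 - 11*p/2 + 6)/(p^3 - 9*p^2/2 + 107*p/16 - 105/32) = 16*(p - 4)/(16*p^2 - 48*p + 35)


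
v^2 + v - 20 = (v - 4)*(v + 5)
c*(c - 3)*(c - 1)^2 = c^4 - 5*c^3 + 7*c^2 - 3*c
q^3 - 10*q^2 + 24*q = q*(q - 6)*(q - 4)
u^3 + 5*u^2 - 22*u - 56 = (u - 4)*(u + 2)*(u + 7)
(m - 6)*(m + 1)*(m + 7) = m^3 + 2*m^2 - 41*m - 42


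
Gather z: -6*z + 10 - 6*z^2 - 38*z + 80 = -6*z^2 - 44*z + 90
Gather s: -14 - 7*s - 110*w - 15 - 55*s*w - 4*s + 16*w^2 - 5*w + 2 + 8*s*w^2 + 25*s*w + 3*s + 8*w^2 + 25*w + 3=s*(8*w^2 - 30*w - 8) + 24*w^2 - 90*w - 24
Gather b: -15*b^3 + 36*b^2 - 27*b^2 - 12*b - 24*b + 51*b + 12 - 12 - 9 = -15*b^3 + 9*b^2 + 15*b - 9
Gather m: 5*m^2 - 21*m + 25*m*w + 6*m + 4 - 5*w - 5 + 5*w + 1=5*m^2 + m*(25*w - 15)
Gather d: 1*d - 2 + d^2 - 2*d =d^2 - d - 2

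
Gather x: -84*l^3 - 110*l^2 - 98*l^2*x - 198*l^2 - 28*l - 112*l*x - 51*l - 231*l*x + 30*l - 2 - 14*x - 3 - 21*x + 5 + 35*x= -84*l^3 - 308*l^2 - 49*l + x*(-98*l^2 - 343*l)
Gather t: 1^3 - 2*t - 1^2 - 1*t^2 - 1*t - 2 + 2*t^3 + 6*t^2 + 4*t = 2*t^3 + 5*t^2 + t - 2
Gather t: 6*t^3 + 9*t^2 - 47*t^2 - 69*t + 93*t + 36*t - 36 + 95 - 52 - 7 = 6*t^3 - 38*t^2 + 60*t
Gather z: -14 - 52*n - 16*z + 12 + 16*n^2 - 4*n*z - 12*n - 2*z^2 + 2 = 16*n^2 - 64*n - 2*z^2 + z*(-4*n - 16)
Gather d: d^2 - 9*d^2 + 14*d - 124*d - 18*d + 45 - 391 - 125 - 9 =-8*d^2 - 128*d - 480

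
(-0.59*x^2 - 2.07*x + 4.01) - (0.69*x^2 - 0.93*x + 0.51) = -1.28*x^2 - 1.14*x + 3.5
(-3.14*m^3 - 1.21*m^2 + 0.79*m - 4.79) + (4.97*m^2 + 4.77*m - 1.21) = -3.14*m^3 + 3.76*m^2 + 5.56*m - 6.0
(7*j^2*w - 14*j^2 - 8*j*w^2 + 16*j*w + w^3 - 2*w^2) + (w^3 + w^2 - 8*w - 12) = 7*j^2*w - 14*j^2 - 8*j*w^2 + 16*j*w + 2*w^3 - w^2 - 8*w - 12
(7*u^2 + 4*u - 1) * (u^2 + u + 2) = 7*u^4 + 11*u^3 + 17*u^2 + 7*u - 2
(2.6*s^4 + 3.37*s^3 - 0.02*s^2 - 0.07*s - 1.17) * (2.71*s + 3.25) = 7.046*s^5 + 17.5827*s^4 + 10.8983*s^3 - 0.2547*s^2 - 3.3982*s - 3.8025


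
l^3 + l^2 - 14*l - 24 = (l - 4)*(l + 2)*(l + 3)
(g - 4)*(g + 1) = g^2 - 3*g - 4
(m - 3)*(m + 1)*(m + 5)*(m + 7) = m^4 + 10*m^3 + 8*m^2 - 106*m - 105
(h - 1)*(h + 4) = h^2 + 3*h - 4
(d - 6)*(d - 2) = d^2 - 8*d + 12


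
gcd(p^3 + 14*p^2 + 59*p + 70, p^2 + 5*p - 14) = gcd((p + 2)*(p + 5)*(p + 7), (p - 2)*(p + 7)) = p + 7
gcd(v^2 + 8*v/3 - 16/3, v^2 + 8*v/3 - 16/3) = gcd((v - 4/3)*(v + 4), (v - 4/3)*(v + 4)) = v^2 + 8*v/3 - 16/3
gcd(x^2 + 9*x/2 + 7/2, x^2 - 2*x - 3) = x + 1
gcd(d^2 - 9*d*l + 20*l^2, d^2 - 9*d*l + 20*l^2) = d^2 - 9*d*l + 20*l^2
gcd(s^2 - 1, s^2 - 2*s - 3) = s + 1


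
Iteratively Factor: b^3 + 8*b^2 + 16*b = (b)*(b^2 + 8*b + 16) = b*(b + 4)*(b + 4)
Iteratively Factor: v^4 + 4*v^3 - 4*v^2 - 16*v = (v - 2)*(v^3 + 6*v^2 + 8*v) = (v - 2)*(v + 4)*(v^2 + 2*v) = (v - 2)*(v + 2)*(v + 4)*(v)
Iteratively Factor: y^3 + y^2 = (y)*(y^2 + y) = y*(y + 1)*(y)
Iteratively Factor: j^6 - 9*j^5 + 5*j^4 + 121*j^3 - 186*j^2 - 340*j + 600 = (j - 5)*(j^5 - 4*j^4 - 15*j^3 + 46*j^2 + 44*j - 120) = (j - 5)*(j + 2)*(j^4 - 6*j^3 - 3*j^2 + 52*j - 60) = (j - 5)*(j - 2)*(j + 2)*(j^3 - 4*j^2 - 11*j + 30) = (j - 5)^2*(j - 2)*(j + 2)*(j^2 + j - 6) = (j - 5)^2*(j - 2)^2*(j + 2)*(j + 3)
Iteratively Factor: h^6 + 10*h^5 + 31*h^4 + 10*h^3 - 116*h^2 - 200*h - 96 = (h + 1)*(h^5 + 9*h^4 + 22*h^3 - 12*h^2 - 104*h - 96) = (h + 1)*(h + 4)*(h^4 + 5*h^3 + 2*h^2 - 20*h - 24) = (h + 1)*(h + 3)*(h + 4)*(h^3 + 2*h^2 - 4*h - 8) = (h + 1)*(h + 2)*(h + 3)*(h + 4)*(h^2 - 4) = (h - 2)*(h + 1)*(h + 2)*(h + 3)*(h + 4)*(h + 2)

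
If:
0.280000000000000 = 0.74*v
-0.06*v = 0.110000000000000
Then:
No Solution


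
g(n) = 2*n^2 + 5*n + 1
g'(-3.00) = -7.00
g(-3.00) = 4.00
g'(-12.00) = -43.00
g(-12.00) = 229.00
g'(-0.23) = 4.08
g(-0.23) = -0.04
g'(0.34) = 6.36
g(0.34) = 2.93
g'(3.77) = 20.08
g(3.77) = 48.28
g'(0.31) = 6.24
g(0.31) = 2.74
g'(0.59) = 7.36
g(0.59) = 4.65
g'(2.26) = 14.04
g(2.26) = 22.52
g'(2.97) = 16.88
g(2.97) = 33.49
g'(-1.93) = -2.72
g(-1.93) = -1.20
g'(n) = 4*n + 5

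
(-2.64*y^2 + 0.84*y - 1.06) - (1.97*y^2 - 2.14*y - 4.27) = -4.61*y^2 + 2.98*y + 3.21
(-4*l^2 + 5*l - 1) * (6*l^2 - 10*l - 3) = -24*l^4 + 70*l^3 - 44*l^2 - 5*l + 3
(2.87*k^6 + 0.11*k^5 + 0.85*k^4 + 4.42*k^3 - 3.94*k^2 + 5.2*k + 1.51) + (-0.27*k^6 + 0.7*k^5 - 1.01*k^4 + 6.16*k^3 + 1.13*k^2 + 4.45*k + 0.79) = 2.6*k^6 + 0.81*k^5 - 0.16*k^4 + 10.58*k^3 - 2.81*k^2 + 9.65*k + 2.3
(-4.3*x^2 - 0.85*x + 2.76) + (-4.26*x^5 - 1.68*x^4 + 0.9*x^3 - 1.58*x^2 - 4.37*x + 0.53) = -4.26*x^5 - 1.68*x^4 + 0.9*x^3 - 5.88*x^2 - 5.22*x + 3.29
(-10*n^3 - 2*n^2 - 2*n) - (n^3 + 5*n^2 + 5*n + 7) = -11*n^3 - 7*n^2 - 7*n - 7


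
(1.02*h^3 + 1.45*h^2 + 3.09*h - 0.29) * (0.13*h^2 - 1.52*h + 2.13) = 0.1326*h^5 - 1.3619*h^4 + 0.3703*h^3 - 1.646*h^2 + 7.0225*h - 0.6177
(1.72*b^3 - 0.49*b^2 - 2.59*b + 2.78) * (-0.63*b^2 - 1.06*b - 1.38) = -1.0836*b^5 - 1.5145*b^4 - 0.2225*b^3 + 1.6702*b^2 + 0.627399999999999*b - 3.8364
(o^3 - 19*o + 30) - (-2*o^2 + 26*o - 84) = o^3 + 2*o^2 - 45*o + 114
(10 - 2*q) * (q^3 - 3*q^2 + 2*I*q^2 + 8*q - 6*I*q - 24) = -2*q^4 + 16*q^3 - 4*I*q^3 - 46*q^2 + 32*I*q^2 + 128*q - 60*I*q - 240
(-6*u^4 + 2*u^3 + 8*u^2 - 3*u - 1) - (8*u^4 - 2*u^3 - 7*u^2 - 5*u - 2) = -14*u^4 + 4*u^3 + 15*u^2 + 2*u + 1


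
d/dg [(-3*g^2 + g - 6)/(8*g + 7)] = (-24*g^2 - 42*g + 55)/(64*g^2 + 112*g + 49)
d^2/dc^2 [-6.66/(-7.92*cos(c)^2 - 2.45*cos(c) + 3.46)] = (-1671.031296*(1 - cos(c)^2)^2 - 387.69192*cos(c)^3 - 1605.513546*cos(c)^2 + 718.92702*cos(c) + 2115.99522)/(7.92*cos(c)^2 + 2.45*cos(c) - 3.46)^3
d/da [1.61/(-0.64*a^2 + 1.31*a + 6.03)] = (2.0608*a - 2.1091)/(-0.64*a^2 + 1.31*a + 6.03)^2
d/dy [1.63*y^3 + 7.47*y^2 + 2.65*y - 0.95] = 4.89*y^2 + 14.94*y + 2.65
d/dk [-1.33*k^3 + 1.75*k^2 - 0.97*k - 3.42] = -3.99*k^2 + 3.5*k - 0.97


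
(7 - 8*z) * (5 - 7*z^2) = 56*z^3 - 49*z^2 - 40*z + 35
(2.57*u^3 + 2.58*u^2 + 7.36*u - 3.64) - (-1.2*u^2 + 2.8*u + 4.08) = 2.57*u^3 + 3.78*u^2 + 4.56*u - 7.72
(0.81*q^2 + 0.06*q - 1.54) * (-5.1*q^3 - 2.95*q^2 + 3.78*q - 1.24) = -4.131*q^5 - 2.6955*q^4 + 10.7388*q^3 + 3.7654*q^2 - 5.8956*q + 1.9096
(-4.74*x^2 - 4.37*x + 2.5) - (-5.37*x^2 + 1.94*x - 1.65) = 0.63*x^2 - 6.31*x + 4.15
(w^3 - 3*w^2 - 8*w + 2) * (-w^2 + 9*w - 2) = -w^5 + 12*w^4 - 21*w^3 - 68*w^2 + 34*w - 4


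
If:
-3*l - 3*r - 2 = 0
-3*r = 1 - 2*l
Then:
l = -1/5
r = -7/15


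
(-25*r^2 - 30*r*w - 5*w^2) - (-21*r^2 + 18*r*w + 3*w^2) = -4*r^2 - 48*r*w - 8*w^2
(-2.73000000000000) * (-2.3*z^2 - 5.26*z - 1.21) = 6.279*z^2 + 14.3598*z + 3.3033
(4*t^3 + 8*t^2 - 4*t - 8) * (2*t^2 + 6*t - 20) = 8*t^5 + 40*t^4 - 40*t^3 - 200*t^2 + 32*t + 160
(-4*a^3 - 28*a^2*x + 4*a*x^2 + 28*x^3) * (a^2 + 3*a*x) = -4*a^5 - 40*a^4*x - 80*a^3*x^2 + 40*a^2*x^3 + 84*a*x^4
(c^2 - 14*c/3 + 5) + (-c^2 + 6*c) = 4*c/3 + 5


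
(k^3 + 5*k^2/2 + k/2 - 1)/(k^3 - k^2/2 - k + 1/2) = (k + 2)/(k - 1)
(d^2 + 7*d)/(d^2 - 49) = d/(d - 7)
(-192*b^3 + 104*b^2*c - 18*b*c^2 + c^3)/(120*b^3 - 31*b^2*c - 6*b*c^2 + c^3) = (-24*b^2 + 10*b*c - c^2)/(15*b^2 - 2*b*c - c^2)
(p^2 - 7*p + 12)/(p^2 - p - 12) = (p - 3)/(p + 3)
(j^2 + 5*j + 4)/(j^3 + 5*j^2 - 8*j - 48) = (j + 1)/(j^2 + j - 12)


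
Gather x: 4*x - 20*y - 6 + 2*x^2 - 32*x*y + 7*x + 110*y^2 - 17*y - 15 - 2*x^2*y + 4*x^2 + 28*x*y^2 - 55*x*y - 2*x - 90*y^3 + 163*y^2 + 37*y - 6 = x^2*(6 - 2*y) + x*(28*y^2 - 87*y + 9) - 90*y^3 + 273*y^2 - 27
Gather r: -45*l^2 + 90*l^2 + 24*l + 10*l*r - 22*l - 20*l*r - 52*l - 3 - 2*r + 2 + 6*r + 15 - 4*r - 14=45*l^2 - 10*l*r - 50*l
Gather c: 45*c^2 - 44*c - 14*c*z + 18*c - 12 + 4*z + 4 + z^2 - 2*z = 45*c^2 + c*(-14*z - 26) + z^2 + 2*z - 8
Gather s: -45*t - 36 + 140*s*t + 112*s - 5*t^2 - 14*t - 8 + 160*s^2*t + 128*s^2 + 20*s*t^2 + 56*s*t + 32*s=s^2*(160*t + 128) + s*(20*t^2 + 196*t + 144) - 5*t^2 - 59*t - 44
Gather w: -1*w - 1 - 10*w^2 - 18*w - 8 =-10*w^2 - 19*w - 9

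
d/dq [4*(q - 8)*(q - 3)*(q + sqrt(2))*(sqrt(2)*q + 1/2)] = 16*sqrt(2)*q^3 - 132*sqrt(2)*q^2 + 30*q^2 - 220*q + 196*sqrt(2)*q - 22*sqrt(2) + 240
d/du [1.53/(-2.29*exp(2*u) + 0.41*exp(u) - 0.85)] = (7.0074*exp(u) - 0.6273)*exp(u)/(2.29*exp(2*u) - 0.41*exp(u) + 0.85)^2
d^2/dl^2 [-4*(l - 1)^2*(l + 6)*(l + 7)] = -48*l^2 - 264*l - 136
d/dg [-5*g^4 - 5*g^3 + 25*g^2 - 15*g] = -20*g^3 - 15*g^2 + 50*g - 15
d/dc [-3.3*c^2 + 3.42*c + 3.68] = 3.42 - 6.6*c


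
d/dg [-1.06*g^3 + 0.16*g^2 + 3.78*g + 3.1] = -3.18*g^2 + 0.32*g + 3.78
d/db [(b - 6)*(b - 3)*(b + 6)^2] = 4*b^3 + 9*b^2 - 108*b - 108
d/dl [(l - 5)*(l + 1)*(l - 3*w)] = 3*l^2 - 6*l*w - 8*l + 12*w - 5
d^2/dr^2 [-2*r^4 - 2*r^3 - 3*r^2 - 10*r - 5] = -24*r^2 - 12*r - 6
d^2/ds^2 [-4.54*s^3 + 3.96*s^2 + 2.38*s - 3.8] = 7.92 - 27.24*s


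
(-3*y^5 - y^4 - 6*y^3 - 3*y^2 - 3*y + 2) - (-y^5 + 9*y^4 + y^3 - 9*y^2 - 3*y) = -2*y^5 - 10*y^4 - 7*y^3 + 6*y^2 + 2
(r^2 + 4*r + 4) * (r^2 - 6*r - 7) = r^4 - 2*r^3 - 27*r^2 - 52*r - 28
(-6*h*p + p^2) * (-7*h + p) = 42*h^2*p - 13*h*p^2 + p^3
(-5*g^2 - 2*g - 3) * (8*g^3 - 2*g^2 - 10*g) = -40*g^5 - 6*g^4 + 30*g^3 + 26*g^2 + 30*g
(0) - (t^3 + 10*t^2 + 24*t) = -t^3 - 10*t^2 - 24*t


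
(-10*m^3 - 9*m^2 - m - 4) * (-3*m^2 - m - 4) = 30*m^5 + 37*m^4 + 52*m^3 + 49*m^2 + 8*m + 16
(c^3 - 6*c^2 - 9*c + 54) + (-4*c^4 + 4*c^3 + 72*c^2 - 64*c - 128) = -4*c^4 + 5*c^3 + 66*c^2 - 73*c - 74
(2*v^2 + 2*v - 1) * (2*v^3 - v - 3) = 4*v^5 + 4*v^4 - 4*v^3 - 8*v^2 - 5*v + 3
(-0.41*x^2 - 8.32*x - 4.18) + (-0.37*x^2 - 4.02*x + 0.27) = -0.78*x^2 - 12.34*x - 3.91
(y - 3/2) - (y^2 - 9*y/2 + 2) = -y^2 + 11*y/2 - 7/2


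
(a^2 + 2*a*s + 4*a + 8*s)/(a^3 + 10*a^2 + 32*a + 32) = (a + 2*s)/(a^2 + 6*a + 8)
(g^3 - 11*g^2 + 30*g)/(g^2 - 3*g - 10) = g*(g - 6)/(g + 2)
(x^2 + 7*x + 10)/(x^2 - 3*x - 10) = (x + 5)/(x - 5)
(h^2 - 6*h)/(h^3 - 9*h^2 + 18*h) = 1/(h - 3)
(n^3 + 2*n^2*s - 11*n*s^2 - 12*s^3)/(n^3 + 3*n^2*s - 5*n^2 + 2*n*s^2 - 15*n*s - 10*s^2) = (n^2 + n*s - 12*s^2)/(n^2 + 2*n*s - 5*n - 10*s)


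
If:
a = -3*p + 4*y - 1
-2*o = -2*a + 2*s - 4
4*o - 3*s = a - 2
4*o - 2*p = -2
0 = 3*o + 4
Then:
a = -10/3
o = -4/3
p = -5/3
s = 0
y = -11/6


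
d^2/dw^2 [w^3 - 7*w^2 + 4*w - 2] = 6*w - 14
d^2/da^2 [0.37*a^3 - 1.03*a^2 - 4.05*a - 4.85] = 2.22*a - 2.06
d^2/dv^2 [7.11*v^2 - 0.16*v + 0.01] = 14.2200000000000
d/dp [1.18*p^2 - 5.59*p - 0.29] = 2.36*p - 5.59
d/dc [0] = 0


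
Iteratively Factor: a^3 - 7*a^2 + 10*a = (a - 2)*(a^2 - 5*a) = (a - 5)*(a - 2)*(a)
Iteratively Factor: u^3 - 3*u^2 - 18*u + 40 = (u + 4)*(u^2 - 7*u + 10) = (u - 2)*(u + 4)*(u - 5)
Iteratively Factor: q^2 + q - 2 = (q + 2)*(q - 1)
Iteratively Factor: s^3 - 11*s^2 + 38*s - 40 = (s - 4)*(s^2 - 7*s + 10) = (s - 5)*(s - 4)*(s - 2)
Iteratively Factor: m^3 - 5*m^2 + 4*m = (m - 1)*(m^2 - 4*m) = m*(m - 1)*(m - 4)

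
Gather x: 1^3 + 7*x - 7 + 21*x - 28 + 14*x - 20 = 42*x - 54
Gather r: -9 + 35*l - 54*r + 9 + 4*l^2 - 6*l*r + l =4*l^2 + 36*l + r*(-6*l - 54)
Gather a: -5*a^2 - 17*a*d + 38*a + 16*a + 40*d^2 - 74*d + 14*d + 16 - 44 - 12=-5*a^2 + a*(54 - 17*d) + 40*d^2 - 60*d - 40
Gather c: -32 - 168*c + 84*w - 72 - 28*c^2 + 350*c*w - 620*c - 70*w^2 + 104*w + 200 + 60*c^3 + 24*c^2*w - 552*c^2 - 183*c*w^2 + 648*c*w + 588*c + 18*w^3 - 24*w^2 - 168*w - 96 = 60*c^3 + c^2*(24*w - 580) + c*(-183*w^2 + 998*w - 200) + 18*w^3 - 94*w^2 + 20*w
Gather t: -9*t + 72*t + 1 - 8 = 63*t - 7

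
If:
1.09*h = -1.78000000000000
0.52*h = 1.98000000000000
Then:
No Solution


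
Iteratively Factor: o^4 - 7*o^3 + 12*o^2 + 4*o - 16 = (o - 2)*(o^3 - 5*o^2 + 2*o + 8) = (o - 2)^2*(o^2 - 3*o - 4) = (o - 2)^2*(o + 1)*(o - 4)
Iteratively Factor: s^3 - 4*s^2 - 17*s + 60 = (s - 5)*(s^2 + s - 12) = (s - 5)*(s - 3)*(s + 4)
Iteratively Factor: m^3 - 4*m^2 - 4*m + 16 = (m - 2)*(m^2 - 2*m - 8) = (m - 4)*(m - 2)*(m + 2)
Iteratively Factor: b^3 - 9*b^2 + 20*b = (b - 5)*(b^2 - 4*b) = b*(b - 5)*(b - 4)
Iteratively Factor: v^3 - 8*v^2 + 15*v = (v - 5)*(v^2 - 3*v) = (v - 5)*(v - 3)*(v)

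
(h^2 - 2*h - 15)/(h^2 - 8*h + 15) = (h + 3)/(h - 3)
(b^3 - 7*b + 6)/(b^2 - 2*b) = b + 2 - 3/b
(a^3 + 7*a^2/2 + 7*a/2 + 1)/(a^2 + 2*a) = a + 3/2 + 1/(2*a)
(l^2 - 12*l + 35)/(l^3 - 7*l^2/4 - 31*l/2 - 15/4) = 4*(l - 7)/(4*l^2 + 13*l + 3)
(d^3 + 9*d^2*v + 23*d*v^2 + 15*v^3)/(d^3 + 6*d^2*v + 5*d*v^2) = (d + 3*v)/d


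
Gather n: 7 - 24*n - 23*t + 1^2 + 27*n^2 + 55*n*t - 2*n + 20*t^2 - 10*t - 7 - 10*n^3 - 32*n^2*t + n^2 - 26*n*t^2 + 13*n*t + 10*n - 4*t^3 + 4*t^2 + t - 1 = -10*n^3 + n^2*(28 - 32*t) + n*(-26*t^2 + 68*t - 16) - 4*t^3 + 24*t^2 - 32*t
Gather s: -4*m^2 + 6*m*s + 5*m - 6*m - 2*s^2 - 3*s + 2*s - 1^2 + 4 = -4*m^2 - m - 2*s^2 + s*(6*m - 1) + 3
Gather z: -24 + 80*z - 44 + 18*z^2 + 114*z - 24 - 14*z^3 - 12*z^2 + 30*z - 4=-14*z^3 + 6*z^2 + 224*z - 96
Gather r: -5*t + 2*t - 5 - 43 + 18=-3*t - 30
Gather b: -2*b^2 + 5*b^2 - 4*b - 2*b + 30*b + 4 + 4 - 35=3*b^2 + 24*b - 27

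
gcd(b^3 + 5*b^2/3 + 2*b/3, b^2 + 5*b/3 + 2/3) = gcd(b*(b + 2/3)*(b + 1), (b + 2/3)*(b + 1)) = b^2 + 5*b/3 + 2/3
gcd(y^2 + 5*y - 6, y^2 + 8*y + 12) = y + 6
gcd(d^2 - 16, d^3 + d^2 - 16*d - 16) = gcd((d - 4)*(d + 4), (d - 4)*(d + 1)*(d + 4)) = d^2 - 16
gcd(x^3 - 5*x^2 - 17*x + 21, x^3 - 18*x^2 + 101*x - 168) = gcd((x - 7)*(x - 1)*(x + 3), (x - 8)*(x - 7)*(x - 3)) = x - 7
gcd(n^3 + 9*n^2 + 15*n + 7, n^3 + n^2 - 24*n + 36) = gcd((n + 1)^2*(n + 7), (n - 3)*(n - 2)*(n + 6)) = 1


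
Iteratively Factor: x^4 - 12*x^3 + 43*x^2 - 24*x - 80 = (x - 4)*(x^3 - 8*x^2 + 11*x + 20) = (x - 4)^2*(x^2 - 4*x - 5) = (x - 5)*(x - 4)^2*(x + 1)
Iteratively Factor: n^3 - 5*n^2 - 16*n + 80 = (n - 4)*(n^2 - n - 20) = (n - 4)*(n + 4)*(n - 5)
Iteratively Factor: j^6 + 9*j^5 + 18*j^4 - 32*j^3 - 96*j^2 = (j + 4)*(j^5 + 5*j^4 - 2*j^3 - 24*j^2) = j*(j + 4)*(j^4 + 5*j^3 - 2*j^2 - 24*j) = j*(j + 3)*(j + 4)*(j^3 + 2*j^2 - 8*j) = j^2*(j + 3)*(j + 4)*(j^2 + 2*j - 8) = j^2*(j + 3)*(j + 4)^2*(j - 2)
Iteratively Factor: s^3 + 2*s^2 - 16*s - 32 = (s - 4)*(s^2 + 6*s + 8) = (s - 4)*(s + 2)*(s + 4)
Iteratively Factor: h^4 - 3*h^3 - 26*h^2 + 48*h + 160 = (h + 2)*(h^3 - 5*h^2 - 16*h + 80) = (h + 2)*(h + 4)*(h^2 - 9*h + 20) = (h - 4)*(h + 2)*(h + 4)*(h - 5)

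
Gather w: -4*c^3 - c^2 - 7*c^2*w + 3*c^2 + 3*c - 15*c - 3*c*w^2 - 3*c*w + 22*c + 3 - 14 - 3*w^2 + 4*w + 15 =-4*c^3 + 2*c^2 + 10*c + w^2*(-3*c - 3) + w*(-7*c^2 - 3*c + 4) + 4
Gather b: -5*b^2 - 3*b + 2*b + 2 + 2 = -5*b^2 - b + 4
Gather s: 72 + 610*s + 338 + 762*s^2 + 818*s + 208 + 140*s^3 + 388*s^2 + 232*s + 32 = 140*s^3 + 1150*s^2 + 1660*s + 650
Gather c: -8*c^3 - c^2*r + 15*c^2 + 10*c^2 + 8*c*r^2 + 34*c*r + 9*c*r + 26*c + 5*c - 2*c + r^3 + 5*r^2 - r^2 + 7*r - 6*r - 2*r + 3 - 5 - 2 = -8*c^3 + c^2*(25 - r) + c*(8*r^2 + 43*r + 29) + r^3 + 4*r^2 - r - 4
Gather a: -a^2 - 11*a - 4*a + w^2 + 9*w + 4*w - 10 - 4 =-a^2 - 15*a + w^2 + 13*w - 14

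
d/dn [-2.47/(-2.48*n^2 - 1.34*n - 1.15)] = (-12.2512*n - 3.3098)/(2.48*n^2 + 1.34*n + 1.15)^2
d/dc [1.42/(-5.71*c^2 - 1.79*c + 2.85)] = (16.2164*c + 2.5418)/(5.71*c^2 + 1.79*c - 2.85)^2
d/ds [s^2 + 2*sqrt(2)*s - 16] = 2*s + 2*sqrt(2)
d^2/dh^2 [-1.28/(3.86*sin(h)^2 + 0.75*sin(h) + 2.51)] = (76.285952*sin(h)^4 + 11.1168*sin(h)^3 - 163.31456*sin(h)^2 - 24.6432*sin(h) + 23.362816)/(3.86*sin(h)^2 + 0.75*sin(h) + 2.51)^3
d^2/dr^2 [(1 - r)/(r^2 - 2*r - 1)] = 2*(r - 1)*(-3*r^2 + 6*r + 4*(r - 1)^2 + 3)/(-r^2 + 2*r + 1)^3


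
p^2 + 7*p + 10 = (p + 2)*(p + 5)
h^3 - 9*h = h*(h - 3)*(h + 3)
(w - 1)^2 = w^2 - 2*w + 1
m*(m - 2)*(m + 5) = m^3 + 3*m^2 - 10*m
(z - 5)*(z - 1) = z^2 - 6*z + 5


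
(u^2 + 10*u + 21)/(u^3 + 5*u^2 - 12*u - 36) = (u^2 + 10*u + 21)/(u^3 + 5*u^2 - 12*u - 36)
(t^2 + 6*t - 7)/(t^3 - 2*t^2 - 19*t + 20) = (t + 7)/(t^2 - t - 20)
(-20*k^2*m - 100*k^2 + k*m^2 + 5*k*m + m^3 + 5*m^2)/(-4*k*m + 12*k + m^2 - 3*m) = (5*k*m + 25*k + m^2 + 5*m)/(m - 3)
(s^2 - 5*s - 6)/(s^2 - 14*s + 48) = (s + 1)/(s - 8)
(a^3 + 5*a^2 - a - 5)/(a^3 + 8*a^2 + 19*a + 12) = (a^2 + 4*a - 5)/(a^2 + 7*a + 12)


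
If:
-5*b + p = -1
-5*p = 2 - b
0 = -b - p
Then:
No Solution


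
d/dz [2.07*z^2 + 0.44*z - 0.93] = 4.14*z + 0.44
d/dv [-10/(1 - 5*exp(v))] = -50*exp(v)/(5*exp(v) - 1)^2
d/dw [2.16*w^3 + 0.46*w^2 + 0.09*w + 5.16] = 6.48*w^2 + 0.92*w + 0.09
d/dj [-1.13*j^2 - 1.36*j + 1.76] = -2.26*j - 1.36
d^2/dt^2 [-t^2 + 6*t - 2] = -2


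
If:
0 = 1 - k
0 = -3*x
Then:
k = 1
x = 0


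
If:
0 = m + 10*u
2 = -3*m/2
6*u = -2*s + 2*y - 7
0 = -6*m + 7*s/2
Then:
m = -4/3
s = -16/7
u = 2/15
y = 113/70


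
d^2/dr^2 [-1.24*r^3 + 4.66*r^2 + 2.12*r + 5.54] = 9.32 - 7.44*r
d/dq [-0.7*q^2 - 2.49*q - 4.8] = -1.4*q - 2.49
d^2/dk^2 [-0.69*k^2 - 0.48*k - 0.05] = -1.38000000000000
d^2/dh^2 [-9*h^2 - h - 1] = -18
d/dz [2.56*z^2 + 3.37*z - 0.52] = 5.12*z + 3.37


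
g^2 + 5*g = g*(g + 5)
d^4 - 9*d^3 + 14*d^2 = d^2*(d - 7)*(d - 2)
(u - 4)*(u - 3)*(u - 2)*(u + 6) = u^4 - 3*u^3 - 28*u^2 + 132*u - 144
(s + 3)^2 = s^2 + 6*s + 9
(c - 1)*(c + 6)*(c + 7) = c^3 + 12*c^2 + 29*c - 42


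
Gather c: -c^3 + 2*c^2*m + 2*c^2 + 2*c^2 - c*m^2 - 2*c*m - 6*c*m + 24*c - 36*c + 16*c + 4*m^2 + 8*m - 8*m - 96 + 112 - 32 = -c^3 + c^2*(2*m + 4) + c*(-m^2 - 8*m + 4) + 4*m^2 - 16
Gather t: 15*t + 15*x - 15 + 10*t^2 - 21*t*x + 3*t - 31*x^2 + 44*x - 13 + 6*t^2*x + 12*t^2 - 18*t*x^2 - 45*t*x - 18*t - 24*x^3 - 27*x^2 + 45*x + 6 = t^2*(6*x + 22) + t*(-18*x^2 - 66*x) - 24*x^3 - 58*x^2 + 104*x - 22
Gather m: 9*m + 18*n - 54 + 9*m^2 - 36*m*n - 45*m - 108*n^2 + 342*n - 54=9*m^2 + m*(-36*n - 36) - 108*n^2 + 360*n - 108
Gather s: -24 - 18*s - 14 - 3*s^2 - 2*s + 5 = -3*s^2 - 20*s - 33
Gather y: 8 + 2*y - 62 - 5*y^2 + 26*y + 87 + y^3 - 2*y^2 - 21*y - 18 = y^3 - 7*y^2 + 7*y + 15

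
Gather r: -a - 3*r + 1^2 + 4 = -a - 3*r + 5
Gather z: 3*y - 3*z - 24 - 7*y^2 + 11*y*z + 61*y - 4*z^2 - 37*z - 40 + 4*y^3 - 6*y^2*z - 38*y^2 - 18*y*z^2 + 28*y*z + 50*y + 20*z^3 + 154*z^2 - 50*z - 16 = 4*y^3 - 45*y^2 + 114*y + 20*z^3 + z^2*(150 - 18*y) + z*(-6*y^2 + 39*y - 90) - 80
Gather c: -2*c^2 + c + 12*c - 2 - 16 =-2*c^2 + 13*c - 18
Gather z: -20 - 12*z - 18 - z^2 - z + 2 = -z^2 - 13*z - 36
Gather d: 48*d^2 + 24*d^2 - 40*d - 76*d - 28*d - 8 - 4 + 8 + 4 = 72*d^2 - 144*d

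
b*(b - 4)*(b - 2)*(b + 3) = b^4 - 3*b^3 - 10*b^2 + 24*b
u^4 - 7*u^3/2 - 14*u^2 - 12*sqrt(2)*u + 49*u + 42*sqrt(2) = (u - 7/2)*(u - 3*sqrt(2))*(u + sqrt(2))*(u + 2*sqrt(2))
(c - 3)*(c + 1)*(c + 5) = c^3 + 3*c^2 - 13*c - 15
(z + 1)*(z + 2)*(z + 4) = z^3 + 7*z^2 + 14*z + 8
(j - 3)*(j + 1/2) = j^2 - 5*j/2 - 3/2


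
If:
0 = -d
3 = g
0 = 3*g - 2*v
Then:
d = 0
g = 3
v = 9/2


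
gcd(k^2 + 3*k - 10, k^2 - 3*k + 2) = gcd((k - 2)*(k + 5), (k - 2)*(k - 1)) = k - 2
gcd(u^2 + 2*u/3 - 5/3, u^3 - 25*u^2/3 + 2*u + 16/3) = u - 1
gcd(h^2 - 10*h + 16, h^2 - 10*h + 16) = h^2 - 10*h + 16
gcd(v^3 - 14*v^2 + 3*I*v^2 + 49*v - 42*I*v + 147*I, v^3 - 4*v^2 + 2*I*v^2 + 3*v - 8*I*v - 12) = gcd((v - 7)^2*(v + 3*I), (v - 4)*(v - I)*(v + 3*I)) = v + 3*I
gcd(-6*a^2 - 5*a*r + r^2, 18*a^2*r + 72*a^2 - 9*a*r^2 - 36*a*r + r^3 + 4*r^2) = -6*a + r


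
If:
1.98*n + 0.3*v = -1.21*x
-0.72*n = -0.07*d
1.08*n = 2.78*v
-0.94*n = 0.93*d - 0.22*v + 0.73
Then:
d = -0.72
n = -0.07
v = -0.03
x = 0.12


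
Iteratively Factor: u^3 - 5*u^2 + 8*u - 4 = (u - 2)*(u^2 - 3*u + 2) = (u - 2)^2*(u - 1)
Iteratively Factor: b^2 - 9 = (b - 3)*(b + 3)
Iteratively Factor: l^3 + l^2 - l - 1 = (l + 1)*(l^2 - 1) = (l + 1)^2*(l - 1)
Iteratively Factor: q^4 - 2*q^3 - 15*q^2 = (q - 5)*(q^3 + 3*q^2) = q*(q - 5)*(q^2 + 3*q) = q^2*(q - 5)*(q + 3)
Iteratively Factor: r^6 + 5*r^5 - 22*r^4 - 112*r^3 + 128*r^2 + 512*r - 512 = (r - 1)*(r^5 + 6*r^4 - 16*r^3 - 128*r^2 + 512) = (r - 1)*(r + 4)*(r^4 + 2*r^3 - 24*r^2 - 32*r + 128) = (r - 1)*(r + 4)^2*(r^3 - 2*r^2 - 16*r + 32) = (r - 2)*(r - 1)*(r + 4)^2*(r^2 - 16) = (r - 4)*(r - 2)*(r - 1)*(r + 4)^2*(r + 4)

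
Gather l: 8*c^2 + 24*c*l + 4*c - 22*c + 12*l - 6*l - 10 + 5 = 8*c^2 - 18*c + l*(24*c + 6) - 5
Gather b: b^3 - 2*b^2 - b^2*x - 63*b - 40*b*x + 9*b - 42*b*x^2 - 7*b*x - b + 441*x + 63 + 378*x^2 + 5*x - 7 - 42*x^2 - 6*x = b^3 + b^2*(-x - 2) + b*(-42*x^2 - 47*x - 55) + 336*x^2 + 440*x + 56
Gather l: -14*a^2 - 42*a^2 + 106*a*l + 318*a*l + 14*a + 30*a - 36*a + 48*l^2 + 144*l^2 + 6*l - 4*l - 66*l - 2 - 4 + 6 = -56*a^2 + 8*a + 192*l^2 + l*(424*a - 64)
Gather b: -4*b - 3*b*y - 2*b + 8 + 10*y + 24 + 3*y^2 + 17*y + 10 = b*(-3*y - 6) + 3*y^2 + 27*y + 42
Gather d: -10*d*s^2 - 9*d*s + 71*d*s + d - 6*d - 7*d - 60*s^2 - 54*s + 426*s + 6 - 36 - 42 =d*(-10*s^2 + 62*s - 12) - 60*s^2 + 372*s - 72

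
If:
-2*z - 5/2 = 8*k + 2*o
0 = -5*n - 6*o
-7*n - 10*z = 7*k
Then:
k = -92*z/203 - 15/58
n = 15/58 - 198*z/203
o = 165*z/203 - 25/116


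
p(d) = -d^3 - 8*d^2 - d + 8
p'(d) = -3*d^2 - 16*d - 1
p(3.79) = -165.14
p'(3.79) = -104.73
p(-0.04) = 8.03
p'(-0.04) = -0.36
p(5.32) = -374.31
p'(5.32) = -171.03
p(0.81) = 1.41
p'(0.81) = -15.93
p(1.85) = -27.56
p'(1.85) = -40.87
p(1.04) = -2.82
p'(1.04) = -20.88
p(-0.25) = 7.77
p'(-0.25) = 2.81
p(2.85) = -82.98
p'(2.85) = -70.97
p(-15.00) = 1598.00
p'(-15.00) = -436.00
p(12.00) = -2884.00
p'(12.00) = -625.00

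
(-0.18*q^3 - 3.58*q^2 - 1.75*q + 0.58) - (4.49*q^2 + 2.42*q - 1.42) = -0.18*q^3 - 8.07*q^2 - 4.17*q + 2.0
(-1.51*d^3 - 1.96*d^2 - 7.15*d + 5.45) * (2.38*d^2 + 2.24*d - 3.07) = -3.5938*d^5 - 8.0472*d^4 - 16.7717*d^3 + 2.9722*d^2 + 34.1585*d - 16.7315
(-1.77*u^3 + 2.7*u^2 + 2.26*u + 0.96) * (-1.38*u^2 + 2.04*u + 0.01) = 2.4426*u^5 - 7.3368*u^4 + 2.3715*u^3 + 3.3126*u^2 + 1.981*u + 0.0096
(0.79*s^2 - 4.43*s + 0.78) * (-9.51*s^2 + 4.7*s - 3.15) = -7.5129*s^4 + 45.8423*s^3 - 30.7273*s^2 + 17.6205*s - 2.457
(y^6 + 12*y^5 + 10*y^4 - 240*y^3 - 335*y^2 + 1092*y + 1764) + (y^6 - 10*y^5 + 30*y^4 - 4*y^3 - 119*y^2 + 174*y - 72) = 2*y^6 + 2*y^5 + 40*y^4 - 244*y^3 - 454*y^2 + 1266*y + 1692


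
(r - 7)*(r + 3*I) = r^2 - 7*r + 3*I*r - 21*I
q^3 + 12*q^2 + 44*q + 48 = (q + 2)*(q + 4)*(q + 6)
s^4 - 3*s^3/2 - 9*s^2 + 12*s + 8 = (s - 2)*(s + 1/2)*(s - 2*sqrt(2))*(s + 2*sqrt(2))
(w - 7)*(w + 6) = w^2 - w - 42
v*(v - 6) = v^2 - 6*v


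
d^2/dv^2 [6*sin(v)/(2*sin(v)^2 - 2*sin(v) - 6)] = 3*(-sin(v)^5 - sin(v)^4 - 16*sin(v)^3 + 3*sin(v)^2 + 9*sin(v) - 6)/(sin(v)^2 - sin(v) - 3)^3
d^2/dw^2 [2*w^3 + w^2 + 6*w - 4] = 12*w + 2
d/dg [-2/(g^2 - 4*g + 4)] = 4*(g - 2)/(g^2 - 4*g + 4)^2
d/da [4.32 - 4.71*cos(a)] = 4.71*sin(a)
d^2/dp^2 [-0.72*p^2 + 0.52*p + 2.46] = -1.44000000000000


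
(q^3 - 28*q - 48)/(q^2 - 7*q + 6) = (q^2 + 6*q + 8)/(q - 1)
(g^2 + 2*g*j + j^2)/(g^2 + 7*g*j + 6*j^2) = (g + j)/(g + 6*j)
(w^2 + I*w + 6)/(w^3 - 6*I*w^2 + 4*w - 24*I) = (w + 3*I)/(w^2 - 4*I*w + 12)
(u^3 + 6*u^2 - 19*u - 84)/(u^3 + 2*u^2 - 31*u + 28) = (u + 3)/(u - 1)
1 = 1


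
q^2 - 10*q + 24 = (q - 6)*(q - 4)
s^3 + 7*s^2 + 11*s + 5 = (s + 1)^2*(s + 5)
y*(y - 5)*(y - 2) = y^3 - 7*y^2 + 10*y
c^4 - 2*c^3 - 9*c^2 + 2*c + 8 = (c - 4)*(c - 1)*(c + 1)*(c + 2)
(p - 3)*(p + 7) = p^2 + 4*p - 21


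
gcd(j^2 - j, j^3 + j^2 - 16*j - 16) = 1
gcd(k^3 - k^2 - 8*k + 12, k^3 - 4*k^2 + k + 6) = k - 2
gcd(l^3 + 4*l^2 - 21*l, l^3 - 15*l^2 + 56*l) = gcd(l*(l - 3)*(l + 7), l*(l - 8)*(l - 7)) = l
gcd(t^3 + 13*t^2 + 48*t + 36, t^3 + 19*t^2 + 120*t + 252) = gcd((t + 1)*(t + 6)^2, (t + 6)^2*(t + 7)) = t^2 + 12*t + 36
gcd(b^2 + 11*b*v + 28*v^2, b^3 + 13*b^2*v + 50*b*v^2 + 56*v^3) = b^2 + 11*b*v + 28*v^2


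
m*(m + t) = m^2 + m*t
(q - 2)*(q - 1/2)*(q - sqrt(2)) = q^3 - 5*q^2/2 - sqrt(2)*q^2 + q + 5*sqrt(2)*q/2 - sqrt(2)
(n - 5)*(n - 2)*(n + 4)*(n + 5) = n^4 + 2*n^3 - 33*n^2 - 50*n + 200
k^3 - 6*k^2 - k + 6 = (k - 6)*(k - 1)*(k + 1)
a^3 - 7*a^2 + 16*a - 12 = (a - 3)*(a - 2)^2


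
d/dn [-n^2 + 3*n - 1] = 3 - 2*n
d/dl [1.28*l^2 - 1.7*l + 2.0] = 2.56*l - 1.7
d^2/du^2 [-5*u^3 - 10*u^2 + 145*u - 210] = -30*u - 20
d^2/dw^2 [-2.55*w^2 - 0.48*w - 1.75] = -5.10000000000000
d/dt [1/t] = -1/t^2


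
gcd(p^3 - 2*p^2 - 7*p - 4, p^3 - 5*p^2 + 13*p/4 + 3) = p - 4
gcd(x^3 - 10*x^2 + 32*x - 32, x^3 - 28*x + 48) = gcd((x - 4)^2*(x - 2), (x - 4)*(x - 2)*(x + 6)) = x^2 - 6*x + 8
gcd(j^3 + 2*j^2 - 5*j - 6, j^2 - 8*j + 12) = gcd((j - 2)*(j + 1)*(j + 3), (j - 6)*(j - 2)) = j - 2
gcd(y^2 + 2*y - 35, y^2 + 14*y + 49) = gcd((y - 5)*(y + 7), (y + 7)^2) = y + 7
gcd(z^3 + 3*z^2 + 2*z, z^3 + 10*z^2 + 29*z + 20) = z + 1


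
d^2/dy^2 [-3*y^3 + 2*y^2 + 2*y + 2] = 4 - 18*y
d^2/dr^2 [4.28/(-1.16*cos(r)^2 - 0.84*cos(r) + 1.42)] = (23.036672*(1 - cos(r)^2)^2 + 12.511296*cos(r)^3 + 42.738368*cos(r)^2 - 19.917408*cos(r) - 43.17664)/(1.16*cos(r)^2 + 0.84*cos(r) - 1.42)^3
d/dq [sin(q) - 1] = cos(q)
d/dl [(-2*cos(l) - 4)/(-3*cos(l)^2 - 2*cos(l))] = 2*(3*sin(l) + 4*sin(l)/cos(l)^2 + 12*tan(l))/(3*cos(l) + 2)^2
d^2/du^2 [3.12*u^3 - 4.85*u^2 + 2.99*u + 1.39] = 18.72*u - 9.7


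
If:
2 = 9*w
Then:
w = 2/9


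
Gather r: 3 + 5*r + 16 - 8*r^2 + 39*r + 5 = -8*r^2 + 44*r + 24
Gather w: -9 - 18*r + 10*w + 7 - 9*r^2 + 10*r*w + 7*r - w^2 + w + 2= -9*r^2 - 11*r - w^2 + w*(10*r + 11)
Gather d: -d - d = -2*d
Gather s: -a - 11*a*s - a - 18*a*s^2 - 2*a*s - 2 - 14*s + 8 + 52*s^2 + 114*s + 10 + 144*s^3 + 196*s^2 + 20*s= -2*a + 144*s^3 + s^2*(248 - 18*a) + s*(120 - 13*a) + 16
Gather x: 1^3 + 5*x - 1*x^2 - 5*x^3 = -5*x^3 - x^2 + 5*x + 1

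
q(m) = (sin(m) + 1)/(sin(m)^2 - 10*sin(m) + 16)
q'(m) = (-2*sin(m)*cos(m) + 10*cos(m))*(sin(m) + 1)/(sin(m)^2 - 10*sin(m) + 16)^2 + cos(m)/(sin(m)^2 - 10*sin(m) + 16)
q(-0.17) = 0.05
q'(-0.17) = 0.08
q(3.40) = 0.04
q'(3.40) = -0.07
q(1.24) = 0.26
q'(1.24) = 0.14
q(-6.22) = 0.07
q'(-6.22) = 0.11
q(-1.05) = 0.01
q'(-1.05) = 0.02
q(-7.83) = 0.00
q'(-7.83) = 0.00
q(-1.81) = 0.00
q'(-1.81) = -0.01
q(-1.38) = 0.00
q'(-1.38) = 0.01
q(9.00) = 0.12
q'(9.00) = -0.16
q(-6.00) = 0.10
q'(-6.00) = 0.14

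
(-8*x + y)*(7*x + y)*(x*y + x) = -56*x^3*y - 56*x^3 - x^2*y^2 - x^2*y + x*y^3 + x*y^2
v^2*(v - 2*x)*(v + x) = v^4 - v^3*x - 2*v^2*x^2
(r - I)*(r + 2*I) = r^2 + I*r + 2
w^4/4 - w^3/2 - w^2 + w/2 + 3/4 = (w/2 + 1/2)^2*(w - 3)*(w - 1)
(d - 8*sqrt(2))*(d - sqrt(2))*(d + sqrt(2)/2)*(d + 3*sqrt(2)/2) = d^4 - 7*sqrt(2)*d^3 - 37*d^2/2 + 37*sqrt(2)*d/2 + 24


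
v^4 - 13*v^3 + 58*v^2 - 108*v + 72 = (v - 6)*(v - 3)*(v - 2)^2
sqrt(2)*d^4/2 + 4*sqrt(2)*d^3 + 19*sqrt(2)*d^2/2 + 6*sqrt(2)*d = d*(d + 3)*(d + 4)*(sqrt(2)*d/2 + sqrt(2)/2)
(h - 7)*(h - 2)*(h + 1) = h^3 - 8*h^2 + 5*h + 14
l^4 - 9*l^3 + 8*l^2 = l^2*(l - 8)*(l - 1)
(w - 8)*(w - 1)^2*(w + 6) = w^4 - 4*w^3 - 43*w^2 + 94*w - 48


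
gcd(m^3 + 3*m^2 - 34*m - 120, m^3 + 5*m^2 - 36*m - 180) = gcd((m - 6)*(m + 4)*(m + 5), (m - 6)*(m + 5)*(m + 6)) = m^2 - m - 30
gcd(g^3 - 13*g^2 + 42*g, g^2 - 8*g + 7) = g - 7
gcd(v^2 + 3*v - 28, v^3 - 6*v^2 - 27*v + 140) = v - 4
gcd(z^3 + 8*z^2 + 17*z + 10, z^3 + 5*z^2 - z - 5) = z^2 + 6*z + 5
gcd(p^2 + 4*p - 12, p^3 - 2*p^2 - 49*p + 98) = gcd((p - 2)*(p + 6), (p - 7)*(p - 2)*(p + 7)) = p - 2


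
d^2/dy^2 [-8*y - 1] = 0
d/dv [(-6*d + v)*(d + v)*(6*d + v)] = -36*d^2 + 2*d*v + 3*v^2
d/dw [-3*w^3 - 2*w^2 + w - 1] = -9*w^2 - 4*w + 1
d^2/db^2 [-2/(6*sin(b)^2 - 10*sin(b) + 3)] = 4*(72*sin(b)^4 - 90*sin(b)^3 - 94*sin(b)^2 + 195*sin(b) - 82)/(6*sin(b)^2 - 10*sin(b) + 3)^3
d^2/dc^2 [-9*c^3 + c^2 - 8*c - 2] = 2 - 54*c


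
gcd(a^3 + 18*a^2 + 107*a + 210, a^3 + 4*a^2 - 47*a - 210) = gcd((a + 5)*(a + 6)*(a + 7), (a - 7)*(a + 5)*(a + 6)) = a^2 + 11*a + 30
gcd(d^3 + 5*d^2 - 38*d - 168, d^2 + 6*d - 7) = d + 7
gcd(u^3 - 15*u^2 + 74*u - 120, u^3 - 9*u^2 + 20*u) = u^2 - 9*u + 20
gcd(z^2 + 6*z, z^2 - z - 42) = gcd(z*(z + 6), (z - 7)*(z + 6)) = z + 6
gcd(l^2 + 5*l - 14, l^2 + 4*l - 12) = l - 2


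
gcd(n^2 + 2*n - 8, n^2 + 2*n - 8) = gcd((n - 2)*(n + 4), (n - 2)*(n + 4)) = n^2 + 2*n - 8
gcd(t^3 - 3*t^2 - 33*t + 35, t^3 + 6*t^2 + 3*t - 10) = t^2 + 4*t - 5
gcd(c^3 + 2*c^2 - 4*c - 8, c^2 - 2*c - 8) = c + 2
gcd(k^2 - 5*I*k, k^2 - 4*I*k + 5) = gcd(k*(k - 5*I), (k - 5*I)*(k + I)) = k - 5*I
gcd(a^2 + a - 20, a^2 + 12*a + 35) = a + 5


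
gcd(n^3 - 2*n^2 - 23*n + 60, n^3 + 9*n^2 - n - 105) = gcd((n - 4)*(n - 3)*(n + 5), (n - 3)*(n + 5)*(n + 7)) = n^2 + 2*n - 15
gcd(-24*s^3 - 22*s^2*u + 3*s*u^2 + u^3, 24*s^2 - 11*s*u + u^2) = 1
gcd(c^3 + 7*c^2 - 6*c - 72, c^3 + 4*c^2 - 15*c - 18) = c^2 + 3*c - 18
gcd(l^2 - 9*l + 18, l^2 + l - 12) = l - 3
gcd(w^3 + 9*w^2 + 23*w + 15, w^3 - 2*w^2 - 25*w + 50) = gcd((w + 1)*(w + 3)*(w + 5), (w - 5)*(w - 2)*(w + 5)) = w + 5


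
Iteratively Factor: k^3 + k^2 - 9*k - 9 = (k - 3)*(k^2 + 4*k + 3) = (k - 3)*(k + 3)*(k + 1)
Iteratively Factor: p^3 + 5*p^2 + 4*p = (p + 4)*(p^2 + p) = p*(p + 4)*(p + 1)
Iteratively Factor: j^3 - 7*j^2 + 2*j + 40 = (j + 2)*(j^2 - 9*j + 20) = (j - 4)*(j + 2)*(j - 5)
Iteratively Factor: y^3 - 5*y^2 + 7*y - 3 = (y - 1)*(y^2 - 4*y + 3) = (y - 3)*(y - 1)*(y - 1)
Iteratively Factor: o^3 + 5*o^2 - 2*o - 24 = (o - 2)*(o^2 + 7*o + 12) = (o - 2)*(o + 3)*(o + 4)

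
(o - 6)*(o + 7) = o^2 + o - 42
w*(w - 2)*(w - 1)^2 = w^4 - 4*w^3 + 5*w^2 - 2*w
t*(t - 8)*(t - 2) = t^3 - 10*t^2 + 16*t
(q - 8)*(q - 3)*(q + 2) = q^3 - 9*q^2 + 2*q + 48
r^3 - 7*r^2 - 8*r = r*(r - 8)*(r + 1)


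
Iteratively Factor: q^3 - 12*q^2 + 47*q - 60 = (q - 3)*(q^2 - 9*q + 20) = (q - 5)*(q - 3)*(q - 4)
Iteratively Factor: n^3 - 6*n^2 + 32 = (n - 4)*(n^2 - 2*n - 8) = (n - 4)^2*(n + 2)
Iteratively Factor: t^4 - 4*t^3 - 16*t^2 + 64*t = (t)*(t^3 - 4*t^2 - 16*t + 64) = t*(t + 4)*(t^2 - 8*t + 16) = t*(t - 4)*(t + 4)*(t - 4)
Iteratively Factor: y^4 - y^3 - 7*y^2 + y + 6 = (y - 3)*(y^3 + 2*y^2 - y - 2) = (y - 3)*(y + 2)*(y^2 - 1) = (y - 3)*(y + 1)*(y + 2)*(y - 1)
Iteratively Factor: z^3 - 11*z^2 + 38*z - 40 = (z - 2)*(z^2 - 9*z + 20) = (z - 4)*(z - 2)*(z - 5)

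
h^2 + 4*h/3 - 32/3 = (h - 8/3)*(h + 4)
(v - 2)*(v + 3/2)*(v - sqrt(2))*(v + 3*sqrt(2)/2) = v^4 - v^3/2 + sqrt(2)*v^3/2 - 6*v^2 - sqrt(2)*v^2/4 - 3*sqrt(2)*v/2 + 3*v/2 + 9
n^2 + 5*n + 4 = (n + 1)*(n + 4)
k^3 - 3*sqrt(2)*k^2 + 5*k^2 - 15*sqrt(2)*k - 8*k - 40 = (k + 5)*(k - 4*sqrt(2))*(k + sqrt(2))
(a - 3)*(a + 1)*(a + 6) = a^3 + 4*a^2 - 15*a - 18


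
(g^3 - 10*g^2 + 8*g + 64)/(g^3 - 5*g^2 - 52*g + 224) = (g + 2)/(g + 7)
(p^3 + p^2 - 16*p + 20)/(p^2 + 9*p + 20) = (p^2 - 4*p + 4)/(p + 4)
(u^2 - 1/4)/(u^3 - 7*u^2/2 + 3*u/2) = (u + 1/2)/(u*(u - 3))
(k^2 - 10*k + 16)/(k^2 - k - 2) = (k - 8)/(k + 1)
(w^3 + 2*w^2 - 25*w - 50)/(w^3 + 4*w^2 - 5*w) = (w^2 - 3*w - 10)/(w*(w - 1))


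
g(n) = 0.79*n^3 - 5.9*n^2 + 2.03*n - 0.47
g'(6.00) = 16.55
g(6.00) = -30.05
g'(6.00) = 16.55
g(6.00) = -30.05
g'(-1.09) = 17.71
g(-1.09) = -10.72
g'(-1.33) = 21.92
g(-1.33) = -15.46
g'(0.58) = -4.02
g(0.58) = -1.12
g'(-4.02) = 87.77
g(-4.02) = -155.30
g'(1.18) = -8.59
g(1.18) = -4.99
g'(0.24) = -0.67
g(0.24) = -0.31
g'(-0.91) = 14.73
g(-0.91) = -7.80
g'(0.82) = -6.05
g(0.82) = -2.34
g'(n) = 2.37*n^2 - 11.8*n + 2.03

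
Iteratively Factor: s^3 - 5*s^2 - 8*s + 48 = (s + 3)*(s^2 - 8*s + 16) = (s - 4)*(s + 3)*(s - 4)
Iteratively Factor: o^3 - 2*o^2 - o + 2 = (o + 1)*(o^2 - 3*o + 2) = (o - 1)*(o + 1)*(o - 2)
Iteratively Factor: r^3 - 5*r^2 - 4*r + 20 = (r - 5)*(r^2 - 4) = (r - 5)*(r - 2)*(r + 2)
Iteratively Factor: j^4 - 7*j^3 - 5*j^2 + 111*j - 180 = (j - 3)*(j^3 - 4*j^2 - 17*j + 60) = (j - 3)*(j + 4)*(j^2 - 8*j + 15) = (j - 3)^2*(j + 4)*(j - 5)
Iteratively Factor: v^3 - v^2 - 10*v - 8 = (v + 2)*(v^2 - 3*v - 4) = (v - 4)*(v + 2)*(v + 1)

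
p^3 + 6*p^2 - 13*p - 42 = (p - 3)*(p + 2)*(p + 7)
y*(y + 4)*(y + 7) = y^3 + 11*y^2 + 28*y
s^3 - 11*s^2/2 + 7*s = s*(s - 7/2)*(s - 2)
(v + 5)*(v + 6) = v^2 + 11*v + 30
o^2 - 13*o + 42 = (o - 7)*(o - 6)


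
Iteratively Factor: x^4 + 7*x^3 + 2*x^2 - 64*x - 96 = (x + 4)*(x^3 + 3*x^2 - 10*x - 24) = (x + 2)*(x + 4)*(x^2 + x - 12) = (x - 3)*(x + 2)*(x + 4)*(x + 4)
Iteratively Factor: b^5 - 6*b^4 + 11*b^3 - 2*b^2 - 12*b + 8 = (b - 2)*(b^4 - 4*b^3 + 3*b^2 + 4*b - 4) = (b - 2)^2*(b^3 - 2*b^2 - b + 2) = (b - 2)^2*(b - 1)*(b^2 - b - 2) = (b - 2)^3*(b - 1)*(b + 1)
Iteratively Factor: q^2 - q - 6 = (q - 3)*(q + 2)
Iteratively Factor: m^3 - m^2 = (m - 1)*(m^2) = m*(m - 1)*(m)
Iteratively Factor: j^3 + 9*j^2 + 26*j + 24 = (j + 2)*(j^2 + 7*j + 12) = (j + 2)*(j + 4)*(j + 3)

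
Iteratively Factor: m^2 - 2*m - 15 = (m - 5)*(m + 3)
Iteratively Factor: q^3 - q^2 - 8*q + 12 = (q - 2)*(q^2 + q - 6) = (q - 2)^2*(q + 3)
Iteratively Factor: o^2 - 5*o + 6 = (o - 2)*(o - 3)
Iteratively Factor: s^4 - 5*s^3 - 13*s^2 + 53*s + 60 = (s + 1)*(s^3 - 6*s^2 - 7*s + 60) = (s - 5)*(s + 1)*(s^2 - s - 12) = (s - 5)*(s + 1)*(s + 3)*(s - 4)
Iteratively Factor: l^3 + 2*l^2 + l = (l + 1)*(l^2 + l) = (l + 1)^2*(l)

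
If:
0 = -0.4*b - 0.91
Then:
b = -2.28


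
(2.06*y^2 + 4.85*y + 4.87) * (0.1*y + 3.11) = 0.206*y^3 + 6.8916*y^2 + 15.5705*y + 15.1457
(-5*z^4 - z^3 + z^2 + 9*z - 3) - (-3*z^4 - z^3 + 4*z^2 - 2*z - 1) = -2*z^4 - 3*z^2 + 11*z - 2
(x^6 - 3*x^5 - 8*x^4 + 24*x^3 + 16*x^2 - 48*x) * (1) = x^6 - 3*x^5 - 8*x^4 + 24*x^3 + 16*x^2 - 48*x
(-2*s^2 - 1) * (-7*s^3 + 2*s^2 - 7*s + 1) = 14*s^5 - 4*s^4 + 21*s^3 - 4*s^2 + 7*s - 1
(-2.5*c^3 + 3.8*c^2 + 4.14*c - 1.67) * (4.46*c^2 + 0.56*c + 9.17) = -11.15*c^5 + 15.548*c^4 - 2.3326*c^3 + 29.7162*c^2 + 37.0286*c - 15.3139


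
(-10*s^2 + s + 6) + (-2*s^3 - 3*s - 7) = -2*s^3 - 10*s^2 - 2*s - 1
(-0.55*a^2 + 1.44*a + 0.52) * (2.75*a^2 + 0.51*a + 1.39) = -1.5125*a^4 + 3.6795*a^3 + 1.3999*a^2 + 2.2668*a + 0.7228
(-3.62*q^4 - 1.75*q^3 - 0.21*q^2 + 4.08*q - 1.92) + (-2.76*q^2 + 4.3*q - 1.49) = -3.62*q^4 - 1.75*q^3 - 2.97*q^2 + 8.38*q - 3.41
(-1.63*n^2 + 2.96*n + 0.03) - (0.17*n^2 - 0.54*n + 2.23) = -1.8*n^2 + 3.5*n - 2.2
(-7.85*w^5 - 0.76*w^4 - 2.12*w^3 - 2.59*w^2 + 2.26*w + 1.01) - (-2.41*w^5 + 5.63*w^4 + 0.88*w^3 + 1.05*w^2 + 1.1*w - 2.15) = -5.44*w^5 - 6.39*w^4 - 3.0*w^3 - 3.64*w^2 + 1.16*w + 3.16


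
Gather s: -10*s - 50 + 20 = -10*s - 30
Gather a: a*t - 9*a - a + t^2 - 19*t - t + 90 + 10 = a*(t - 10) + t^2 - 20*t + 100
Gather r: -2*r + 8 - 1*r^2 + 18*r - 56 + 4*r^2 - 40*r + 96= 3*r^2 - 24*r + 48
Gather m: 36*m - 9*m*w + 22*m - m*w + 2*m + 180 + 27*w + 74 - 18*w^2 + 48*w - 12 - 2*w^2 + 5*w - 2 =m*(60 - 10*w) - 20*w^2 + 80*w + 240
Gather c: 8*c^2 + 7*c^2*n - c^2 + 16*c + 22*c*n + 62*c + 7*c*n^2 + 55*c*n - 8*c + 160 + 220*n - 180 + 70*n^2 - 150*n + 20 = c^2*(7*n + 7) + c*(7*n^2 + 77*n + 70) + 70*n^2 + 70*n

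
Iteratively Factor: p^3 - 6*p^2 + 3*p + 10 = (p - 2)*(p^2 - 4*p - 5) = (p - 2)*(p + 1)*(p - 5)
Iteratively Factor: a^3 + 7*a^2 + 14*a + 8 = (a + 1)*(a^2 + 6*a + 8) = (a + 1)*(a + 4)*(a + 2)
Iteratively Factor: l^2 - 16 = (l + 4)*(l - 4)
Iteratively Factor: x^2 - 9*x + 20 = (x - 5)*(x - 4)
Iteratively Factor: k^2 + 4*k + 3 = (k + 3)*(k + 1)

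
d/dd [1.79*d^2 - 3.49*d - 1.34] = 3.58*d - 3.49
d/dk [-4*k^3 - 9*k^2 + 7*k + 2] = -12*k^2 - 18*k + 7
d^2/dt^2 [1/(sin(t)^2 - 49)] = 2*(-2*sin(t)^4 - 95*sin(t)^2 + 49)/(sin(t)^2 - 49)^3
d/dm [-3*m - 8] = -3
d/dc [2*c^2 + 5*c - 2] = 4*c + 5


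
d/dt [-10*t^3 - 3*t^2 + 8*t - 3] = -30*t^2 - 6*t + 8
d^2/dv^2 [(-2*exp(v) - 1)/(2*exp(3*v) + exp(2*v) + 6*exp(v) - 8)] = (-32*exp(6*v) - 48*exp(5*v) + 72*exp(4*v) - 432*exp(3*v) - 258*exp(2*v) - 164*exp(v) - 176)*exp(v)/(8*exp(9*v) + 12*exp(8*v) + 78*exp(7*v) - 23*exp(6*v) + 138*exp(5*v) - 492*exp(4*v) + 312*exp(3*v) - 672*exp(2*v) + 1152*exp(v) - 512)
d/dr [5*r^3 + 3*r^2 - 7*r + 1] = 15*r^2 + 6*r - 7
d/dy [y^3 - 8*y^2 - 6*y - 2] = 3*y^2 - 16*y - 6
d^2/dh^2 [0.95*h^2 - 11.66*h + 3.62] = 1.90000000000000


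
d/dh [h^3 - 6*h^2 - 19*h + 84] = 3*h^2 - 12*h - 19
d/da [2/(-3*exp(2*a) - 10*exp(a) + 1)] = (12*exp(a) + 20)*exp(a)/(3*exp(2*a) + 10*exp(a) - 1)^2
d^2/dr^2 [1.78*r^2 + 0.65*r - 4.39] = 3.56000000000000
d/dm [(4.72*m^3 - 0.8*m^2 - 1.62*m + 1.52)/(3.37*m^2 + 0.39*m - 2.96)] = (15.9064*m^4 + 3.6816*m^3 - 36.7662*m^2 - 5.5088*m + 4.2024)/(11.3569*m^4 + 2.6286*m^3 - 19.7983*m^2 - 2.3088*m + 8.7616)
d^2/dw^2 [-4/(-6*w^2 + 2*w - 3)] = 16*(-18*w^2 + 6*w + 2*(6*w - 1)^2 - 9)/(6*w^2 - 2*w + 3)^3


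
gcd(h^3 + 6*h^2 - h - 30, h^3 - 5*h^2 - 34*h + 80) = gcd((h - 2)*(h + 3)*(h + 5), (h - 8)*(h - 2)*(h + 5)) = h^2 + 3*h - 10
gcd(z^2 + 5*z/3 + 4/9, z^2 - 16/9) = z + 4/3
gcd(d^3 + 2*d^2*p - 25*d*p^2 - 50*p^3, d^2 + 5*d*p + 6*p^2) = d + 2*p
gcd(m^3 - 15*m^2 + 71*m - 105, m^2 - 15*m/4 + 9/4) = m - 3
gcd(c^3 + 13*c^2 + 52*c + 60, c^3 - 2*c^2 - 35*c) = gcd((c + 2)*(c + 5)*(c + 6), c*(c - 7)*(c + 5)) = c + 5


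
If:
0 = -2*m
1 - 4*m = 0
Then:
No Solution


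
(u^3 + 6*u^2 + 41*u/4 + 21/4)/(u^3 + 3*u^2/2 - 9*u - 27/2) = (2*u^2 + 9*u + 7)/(2*(u^2 - 9))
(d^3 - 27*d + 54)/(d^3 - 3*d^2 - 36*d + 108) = (d - 3)/(d - 6)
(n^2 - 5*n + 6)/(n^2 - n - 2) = (n - 3)/(n + 1)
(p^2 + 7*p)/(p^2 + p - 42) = p/(p - 6)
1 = 1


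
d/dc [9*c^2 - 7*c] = 18*c - 7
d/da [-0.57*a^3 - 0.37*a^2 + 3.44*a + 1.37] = -1.71*a^2 - 0.74*a + 3.44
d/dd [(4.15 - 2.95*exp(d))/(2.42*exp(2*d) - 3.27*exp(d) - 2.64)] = (7.139*exp(2*d) - 20.086*exp(d) + 21.3585)*exp(d)/(5.8564*exp(4*d) - 15.8268*exp(3*d) - 2.0847*exp(2*d) + 17.2656*exp(d) + 6.9696)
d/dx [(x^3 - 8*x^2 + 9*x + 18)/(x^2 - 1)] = (x^2 - 2*x - 9)/(x^2 - 2*x + 1)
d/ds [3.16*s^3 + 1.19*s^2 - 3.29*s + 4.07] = 9.48*s^2 + 2.38*s - 3.29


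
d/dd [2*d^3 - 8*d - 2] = 6*d^2 - 8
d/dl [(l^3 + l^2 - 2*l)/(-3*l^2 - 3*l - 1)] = (-3*l^4 - 6*l^3 - 12*l^2 - 2*l + 2)/(9*l^4 + 18*l^3 + 15*l^2 + 6*l + 1)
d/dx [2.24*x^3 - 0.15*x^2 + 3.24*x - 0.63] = 6.72*x^2 - 0.3*x + 3.24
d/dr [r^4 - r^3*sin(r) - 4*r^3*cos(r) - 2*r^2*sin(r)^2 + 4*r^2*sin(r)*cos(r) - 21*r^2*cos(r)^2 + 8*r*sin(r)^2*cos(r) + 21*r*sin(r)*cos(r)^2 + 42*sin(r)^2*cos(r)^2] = 4*r^3*sin(r) - r^3*cos(r) + 4*r^3 - 3*r^2*sin(r) + 19*r^2*sin(2*r) - 12*r^2*cos(r) + 4*r^2*cos(2*r) - 2*r*sin(r) + 4*r*sin(2*r) + 6*r*sin(3*r) + 21*r*cos(r)/4 - 19*r*cos(2*r) + 63*r*cos(3*r)/4 - 23*r + 21*sin(r)/4 + 21*sin(3*r)/4 + 21*sin(4*r) + 2*cos(r) - 2*cos(3*r)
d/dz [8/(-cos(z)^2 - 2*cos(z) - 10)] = -16*(cos(z) + 1)*sin(z)/(cos(z)^2 + 2*cos(z) + 10)^2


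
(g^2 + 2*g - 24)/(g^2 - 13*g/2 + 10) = 2*(g + 6)/(2*g - 5)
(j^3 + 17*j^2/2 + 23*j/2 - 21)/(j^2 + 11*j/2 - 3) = (2*j^2 + 5*j - 7)/(2*j - 1)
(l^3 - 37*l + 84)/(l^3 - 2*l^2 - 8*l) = (l^2 + 4*l - 21)/(l*(l + 2))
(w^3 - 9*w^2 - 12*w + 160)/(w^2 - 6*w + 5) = (w^2 - 4*w - 32)/(w - 1)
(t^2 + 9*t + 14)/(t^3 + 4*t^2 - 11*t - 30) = (t + 7)/(t^2 + 2*t - 15)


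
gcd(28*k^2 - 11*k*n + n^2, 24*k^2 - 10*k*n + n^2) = 4*k - n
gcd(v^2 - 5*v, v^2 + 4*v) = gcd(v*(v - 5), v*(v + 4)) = v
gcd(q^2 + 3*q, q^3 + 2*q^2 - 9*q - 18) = q + 3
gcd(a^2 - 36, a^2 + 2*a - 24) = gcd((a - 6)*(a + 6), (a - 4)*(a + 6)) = a + 6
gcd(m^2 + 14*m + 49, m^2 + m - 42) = m + 7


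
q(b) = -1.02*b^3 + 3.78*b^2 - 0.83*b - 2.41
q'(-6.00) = -156.35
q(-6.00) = 358.97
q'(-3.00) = -51.05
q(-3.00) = 61.64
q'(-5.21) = -123.28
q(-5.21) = 248.77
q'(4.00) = -19.55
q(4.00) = -10.53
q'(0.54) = 2.36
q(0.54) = -1.92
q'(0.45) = 1.95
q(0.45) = -2.11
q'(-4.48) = -96.11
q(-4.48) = 168.89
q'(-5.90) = -151.95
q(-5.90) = 343.56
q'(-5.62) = -139.97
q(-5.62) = 302.70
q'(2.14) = 1.33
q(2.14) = 3.13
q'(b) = -3.06*b^2 + 7.56*b - 0.83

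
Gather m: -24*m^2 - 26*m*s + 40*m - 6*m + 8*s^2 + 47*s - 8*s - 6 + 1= -24*m^2 + m*(34 - 26*s) + 8*s^2 + 39*s - 5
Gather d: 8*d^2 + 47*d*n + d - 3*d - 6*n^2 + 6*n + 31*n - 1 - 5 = 8*d^2 + d*(47*n - 2) - 6*n^2 + 37*n - 6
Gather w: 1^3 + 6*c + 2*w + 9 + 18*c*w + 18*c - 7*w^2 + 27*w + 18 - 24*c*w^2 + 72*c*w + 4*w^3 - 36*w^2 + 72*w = 24*c + 4*w^3 + w^2*(-24*c - 43) + w*(90*c + 101) + 28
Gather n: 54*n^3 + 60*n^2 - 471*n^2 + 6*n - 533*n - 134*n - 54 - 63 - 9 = 54*n^3 - 411*n^2 - 661*n - 126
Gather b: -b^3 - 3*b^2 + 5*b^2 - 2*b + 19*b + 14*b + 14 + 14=-b^3 + 2*b^2 + 31*b + 28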